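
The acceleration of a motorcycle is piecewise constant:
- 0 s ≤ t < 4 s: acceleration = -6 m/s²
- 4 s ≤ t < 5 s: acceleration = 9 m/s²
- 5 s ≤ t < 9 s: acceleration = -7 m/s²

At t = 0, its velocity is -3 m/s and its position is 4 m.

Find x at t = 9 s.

-206.5 m

On each constant-a segment, Δv = aΔt and Δx = v₀Δt + ½aΔt²; chain segment to segment.
0–4 s: v starts -3 m/s; Δx = -3·4 + ½·-6·4² = -60 m; v ends -27 m/s.
4–5 s: v starts -27 m/s; Δx = -27·1 + ½·9·1² = -22.5 m; v ends -18 m/s.
5–9 s: v starts -18 m/s; Δx = -18·4 + ½·-7·4² = -128 m; v ends -46 m/s.
x(9) = 4 + Σ Δx = -206.5 m.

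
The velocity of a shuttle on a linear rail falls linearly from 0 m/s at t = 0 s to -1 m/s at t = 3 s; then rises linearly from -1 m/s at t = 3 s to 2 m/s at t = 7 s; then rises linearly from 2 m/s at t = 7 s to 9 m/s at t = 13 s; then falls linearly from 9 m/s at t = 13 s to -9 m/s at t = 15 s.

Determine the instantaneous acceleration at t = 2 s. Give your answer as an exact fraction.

-1/3 m/s²

Acceleration is the slope of the v-t graph on 0–3 s: (-1 − 0)/(3 − 0) = -1/3 m/s².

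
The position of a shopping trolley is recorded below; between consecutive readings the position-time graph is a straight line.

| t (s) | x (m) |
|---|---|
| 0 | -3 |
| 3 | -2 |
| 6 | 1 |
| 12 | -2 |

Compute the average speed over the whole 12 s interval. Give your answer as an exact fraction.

Average speed = (total path length)/(elapsed time); on a piecewise-linear x-t graph the path length is Σ|Δx|.
0–3 s: |Δx| = |-2 − -3| = 1 m
3–6 s: |Δx| = |1 − -2| = 3 m
6–12 s: |Δx| = |-2 − 1| = 3 m
Total path = 7 m; average speed = 7/12 = 7/12 m/s.

7/12 m/s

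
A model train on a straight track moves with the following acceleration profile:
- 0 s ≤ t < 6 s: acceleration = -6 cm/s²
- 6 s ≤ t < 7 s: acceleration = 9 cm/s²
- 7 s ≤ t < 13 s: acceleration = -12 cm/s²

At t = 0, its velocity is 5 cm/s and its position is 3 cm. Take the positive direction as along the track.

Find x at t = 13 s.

-449.5 cm

On each constant-a segment, Δv = aΔt and Δx = v₀Δt + ½aΔt²; chain segment to segment.
0–6 s: v starts 5 cm/s; Δx = 5·6 + ½·-6·6² = -78 cm; v ends -31 cm/s.
6–7 s: v starts -31 cm/s; Δx = -31·1 + ½·9·1² = -26.5 cm; v ends -22 cm/s.
7–13 s: v starts -22 cm/s; Δx = -22·6 + ½·-12·6² = -348 cm; v ends -94 cm/s.
x(13) = 3 + Σ Δx = -449.5 cm.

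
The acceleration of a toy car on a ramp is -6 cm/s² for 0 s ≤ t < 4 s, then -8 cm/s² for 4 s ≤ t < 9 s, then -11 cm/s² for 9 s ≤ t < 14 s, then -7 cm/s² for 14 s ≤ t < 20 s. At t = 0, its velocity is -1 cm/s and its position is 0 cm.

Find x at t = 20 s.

-1585.5 cm

On each constant-a segment, Δv = aΔt and Δx = v₀Δt + ½aΔt²; chain segment to segment.
0–4 s: v starts -1 cm/s; Δx = -1·4 + ½·-6·4² = -52 cm; v ends -25 cm/s.
4–9 s: v starts -25 cm/s; Δx = -25·5 + ½·-8·5² = -225 cm; v ends -65 cm/s.
9–14 s: v starts -65 cm/s; Δx = -65·5 + ½·-11·5² = -462.5 cm; v ends -120 cm/s.
14–20 s: v starts -120 cm/s; Δx = -120·6 + ½·-7·6² = -846 cm; v ends -162 cm/s.
x(20) = 0 + Σ Δx = -1585.5 cm.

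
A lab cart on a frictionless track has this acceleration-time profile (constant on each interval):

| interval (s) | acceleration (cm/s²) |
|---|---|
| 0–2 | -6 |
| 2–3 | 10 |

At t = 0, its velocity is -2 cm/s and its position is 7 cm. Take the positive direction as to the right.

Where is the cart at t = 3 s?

On each constant-a segment, Δv = aΔt and Δx = v₀Δt + ½aΔt²; chain segment to segment.
0–2 s: v starts -2 cm/s; Δx = -2·2 + ½·-6·2² = -16 cm; v ends -14 cm/s.
2–3 s: v starts -14 cm/s; Δx = -14·1 + ½·10·1² = -9 cm; v ends -4 cm/s.
x(3) = 7 + Σ Δx = -18 cm.

-18 cm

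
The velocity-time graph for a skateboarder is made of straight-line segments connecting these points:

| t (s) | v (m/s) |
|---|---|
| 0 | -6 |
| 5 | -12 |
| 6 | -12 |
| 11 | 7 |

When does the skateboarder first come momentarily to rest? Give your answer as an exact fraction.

v changes sign on 6–11 s (from -12 to 7); the graph is linear there, so v = 0 at t = 6 + (12)·(11 − 6)/(7 − -12) = 174/19 s.

t = 174/19 s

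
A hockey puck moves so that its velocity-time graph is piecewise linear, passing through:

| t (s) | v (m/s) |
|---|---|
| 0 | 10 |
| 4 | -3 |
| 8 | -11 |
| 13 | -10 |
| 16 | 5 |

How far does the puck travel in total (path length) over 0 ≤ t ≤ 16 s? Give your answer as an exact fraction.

1427/13 m

Distance (not displacement) is the total path length: add the absolute areas under v-t.
0–4 s: v = 0 at t = 40/13 s; triangle areas 200/13 + 18/13 = 218/13 m
4–8 s: |½(-3 + -11)(4)| = 28 m
8–13 s: |½(-11 + -10)(5)| = 52.5 m
13–16 s: v = 0 at t = 15 s; triangle areas 10 + 2.5 = 12.5 m
Total distance = 1427/13 m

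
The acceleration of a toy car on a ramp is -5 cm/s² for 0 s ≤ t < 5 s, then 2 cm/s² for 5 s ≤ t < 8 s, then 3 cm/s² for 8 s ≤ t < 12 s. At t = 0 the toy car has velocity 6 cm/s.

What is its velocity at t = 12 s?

-1 cm/s

Δv equals the area under the a-t graph; then v = v₀ + Δv.
0–5 s: -5 × 5 = -25 cm/s
5–8 s: 2 × 3 = 6 cm/s
8–12 s: 3 × 4 = 12 cm/s
Δv = -7 cm/s, so v(12) = 6 + (-7) = -1 cm/s.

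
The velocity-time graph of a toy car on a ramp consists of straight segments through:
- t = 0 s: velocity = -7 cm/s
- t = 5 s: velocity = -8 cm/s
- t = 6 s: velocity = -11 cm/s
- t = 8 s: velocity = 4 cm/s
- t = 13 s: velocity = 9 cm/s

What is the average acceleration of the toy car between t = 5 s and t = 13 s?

Average acceleration = Δv/Δt = (9 − -8)/(13 − 5) = 2.125 cm/s².

2.125 cm/s²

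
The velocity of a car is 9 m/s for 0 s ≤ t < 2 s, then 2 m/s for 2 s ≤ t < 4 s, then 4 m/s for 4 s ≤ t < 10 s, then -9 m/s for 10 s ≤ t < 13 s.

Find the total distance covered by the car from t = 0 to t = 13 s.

Distance (not displacement) is the total path length: add the absolute areas under v-t.
0–2 s: |9| × 2 = 18 m
2–4 s: |2| × 2 = 4 m
4–10 s: |4| × 6 = 24 m
10–13 s: |-9| × 3 = 27 m
Total distance = 73 m

73 m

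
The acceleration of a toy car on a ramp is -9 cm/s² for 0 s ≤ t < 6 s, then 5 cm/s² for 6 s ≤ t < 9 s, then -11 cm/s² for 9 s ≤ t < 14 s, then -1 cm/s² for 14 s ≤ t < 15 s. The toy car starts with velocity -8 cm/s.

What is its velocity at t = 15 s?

Δv equals the area under the a-t graph; then v = v₀ + Δv.
0–6 s: -9 × 6 = -54 cm/s
6–9 s: 5 × 3 = 15 cm/s
9–14 s: -11 × 5 = -55 cm/s
14–15 s: -1 × 1 = -1 cm/s
Δv = -95 cm/s, so v(15) = -8 + (-95) = -103 cm/s.

-103 cm/s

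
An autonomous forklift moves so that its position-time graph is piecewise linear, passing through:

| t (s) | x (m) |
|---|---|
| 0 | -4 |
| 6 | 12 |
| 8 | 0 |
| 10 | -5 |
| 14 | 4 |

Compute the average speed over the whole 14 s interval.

3 m/s

Average speed = (total path length)/(elapsed time); on a piecewise-linear x-t graph the path length is Σ|Δx|.
0–6 s: |Δx| = |12 − -4| = 16 m
6–8 s: |Δx| = |0 − 12| = 12 m
8–10 s: |Δx| = |-5 − 0| = 5 m
10–14 s: |Δx| = |4 − -5| = 9 m
Total path = 42 m; average speed = 42/14 = 3 m/s.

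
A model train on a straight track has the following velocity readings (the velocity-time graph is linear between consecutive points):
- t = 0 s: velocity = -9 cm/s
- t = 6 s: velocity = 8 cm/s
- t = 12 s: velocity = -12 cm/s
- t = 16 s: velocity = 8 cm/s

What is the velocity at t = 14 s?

-2 cm/s

On 12–16 s the graph is linear from -12 to 8 cm/s: v(14) = -12 + (8 − -12)·(14 − 12)/(16 − 12) = -2 cm/s.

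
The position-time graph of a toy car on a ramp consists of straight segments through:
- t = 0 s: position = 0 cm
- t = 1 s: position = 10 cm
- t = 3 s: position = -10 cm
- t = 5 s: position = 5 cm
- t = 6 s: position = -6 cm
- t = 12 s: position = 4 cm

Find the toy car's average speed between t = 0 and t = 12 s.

Average speed = (total path length)/(elapsed time); on a piecewise-linear x-t graph the path length is Σ|Δx|.
0–1 s: |Δx| = |10 − 0| = 10 cm
1–3 s: |Δx| = |-10 − 10| = 20 cm
3–5 s: |Δx| = |5 − -10| = 15 cm
5–6 s: |Δx| = |-6 − 5| = 11 cm
6–12 s: |Δx| = |4 − -6| = 10 cm
Total path = 66 cm; average speed = 66/12 = 5.5 cm/s.

5.5 cm/s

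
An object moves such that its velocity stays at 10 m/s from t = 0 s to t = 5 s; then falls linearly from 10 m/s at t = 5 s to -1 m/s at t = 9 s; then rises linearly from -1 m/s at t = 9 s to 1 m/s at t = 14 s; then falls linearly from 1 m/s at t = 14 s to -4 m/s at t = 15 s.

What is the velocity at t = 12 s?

On 9–14 s the graph is linear from -1 to 1 m/s: v(12) = -1 + (1 − -1)·(12 − 9)/(14 − 9) = 0.2 m/s.

0.2 m/s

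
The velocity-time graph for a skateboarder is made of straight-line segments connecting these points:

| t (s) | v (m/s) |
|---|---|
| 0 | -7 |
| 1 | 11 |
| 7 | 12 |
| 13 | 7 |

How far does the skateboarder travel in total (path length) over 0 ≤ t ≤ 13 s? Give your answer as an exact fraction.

2353/18 m

Total distance travelled is ∫|v| dt — sum the magnitudes of each area piece.
0–1 s: v = 0 at t = 7/18 s; triangle areas 49/36 + 121/36 = 85/18 m
1–7 s: |½(11 + 12)(6)| = 69 m
7–13 s: |½(12 + 7)(6)| = 57 m
Total distance = 2353/18 m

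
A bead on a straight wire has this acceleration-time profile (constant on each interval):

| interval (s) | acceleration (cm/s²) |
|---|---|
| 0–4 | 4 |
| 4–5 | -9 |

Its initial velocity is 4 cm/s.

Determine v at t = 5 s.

11 cm/s

Δv equals the area under the a-t graph; then v = v₀ + Δv.
0–4 s: 4 × 4 = 16 cm/s
4–5 s: -9 × 1 = -9 cm/s
Δv = 7 cm/s, so v(5) = 4 + (7) = 11 cm/s.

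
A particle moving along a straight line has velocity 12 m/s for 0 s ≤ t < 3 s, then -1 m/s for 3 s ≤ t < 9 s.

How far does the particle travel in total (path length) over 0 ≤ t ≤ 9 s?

Distance (not displacement) is the total path length: add the absolute areas under v-t.
0–3 s: |12| × 3 = 36 m
3–9 s: |-1| × 6 = 6 m
Total distance = 42 m

42 m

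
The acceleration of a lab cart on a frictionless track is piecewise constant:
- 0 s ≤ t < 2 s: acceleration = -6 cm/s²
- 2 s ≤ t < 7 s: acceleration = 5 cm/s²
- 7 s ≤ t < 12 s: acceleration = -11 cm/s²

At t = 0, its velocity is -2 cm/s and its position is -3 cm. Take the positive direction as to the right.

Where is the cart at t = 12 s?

-109 cm

On each constant-a segment, Δv = aΔt and Δx = v₀Δt + ½aΔt²; chain segment to segment.
0–2 s: v starts -2 cm/s; Δx = -2·2 + ½·-6·2² = -16 cm; v ends -14 cm/s.
2–7 s: v starts -14 cm/s; Δx = -14·5 + ½·5·5² = -7.5 cm; v ends 11 cm/s.
7–12 s: v starts 11 cm/s; Δx = 11·5 + ½·-11·5² = -82.5 cm; v ends -44 cm/s.
x(12) = -3 + Σ Δx = -109 cm.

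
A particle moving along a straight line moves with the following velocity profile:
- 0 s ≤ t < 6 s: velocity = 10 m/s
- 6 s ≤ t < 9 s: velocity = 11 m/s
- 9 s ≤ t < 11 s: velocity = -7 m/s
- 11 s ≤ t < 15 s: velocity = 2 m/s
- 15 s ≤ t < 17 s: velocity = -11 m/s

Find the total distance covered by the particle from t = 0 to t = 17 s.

Total distance travelled is ∫|v| dt — sum the magnitudes of each area piece.
0–6 s: |10| × 6 = 60 m
6–9 s: |11| × 3 = 33 m
9–11 s: |-7| × 2 = 14 m
11–15 s: |2| × 4 = 8 m
15–17 s: |-11| × 2 = 22 m
Total distance = 137 m

137 m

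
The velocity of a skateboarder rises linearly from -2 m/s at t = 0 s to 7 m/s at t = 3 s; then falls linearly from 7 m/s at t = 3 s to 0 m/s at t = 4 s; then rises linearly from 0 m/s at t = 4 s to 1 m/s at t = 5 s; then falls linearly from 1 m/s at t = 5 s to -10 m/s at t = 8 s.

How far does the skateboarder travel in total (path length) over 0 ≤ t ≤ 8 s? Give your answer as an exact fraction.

Distance (not displacement) is the total path length: add the absolute areas under v-t.
0–3 s: v = 0 at t = 2/3 s; triangle areas 2/3 + 49/6 = 53/6 m
3–4 s: |½(7 + 0)(1)| = 3.5 m
4–5 s: |½(0 + 1)(1)| = 0.5 m
5–8 s: v = 0 at t = 58/11 s; triangle areas 3/22 + 150/11 = 303/22 m
Total distance = 878/33 m

878/33 m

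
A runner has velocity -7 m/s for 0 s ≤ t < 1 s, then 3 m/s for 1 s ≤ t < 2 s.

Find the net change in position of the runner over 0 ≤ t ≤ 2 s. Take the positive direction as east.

-4 m

Displacement is the signed area under the v-t curve.
0–1 s: -7 × 1 = -7 m
1–2 s: 3 × 1 = 3 m
Net displacement = -4 m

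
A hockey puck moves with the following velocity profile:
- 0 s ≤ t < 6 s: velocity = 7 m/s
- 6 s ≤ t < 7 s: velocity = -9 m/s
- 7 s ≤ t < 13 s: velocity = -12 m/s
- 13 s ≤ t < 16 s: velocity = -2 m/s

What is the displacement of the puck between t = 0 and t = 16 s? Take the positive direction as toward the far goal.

Net displacement equals the area under the velocity-time graph (areas below the axis count negative).
0–6 s: 7 × 6 = 42 m
6–7 s: -9 × 1 = -9 m
7–13 s: -12 × 6 = -72 m
13–16 s: -2 × 3 = -6 m
Net displacement = -45 m

-45 m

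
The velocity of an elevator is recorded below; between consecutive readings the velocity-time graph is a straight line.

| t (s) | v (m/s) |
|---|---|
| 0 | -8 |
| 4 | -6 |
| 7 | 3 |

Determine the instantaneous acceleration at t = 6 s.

3 m/s²

Acceleration is the slope of the v-t graph on 4–7 s: (3 − -6)/(7 − 4) = 3 m/s².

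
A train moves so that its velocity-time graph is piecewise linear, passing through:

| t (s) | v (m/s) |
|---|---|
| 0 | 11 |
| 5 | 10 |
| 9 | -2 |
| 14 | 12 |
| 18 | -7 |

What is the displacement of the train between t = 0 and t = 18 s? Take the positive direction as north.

103.5 m

Net displacement equals the area under the velocity-time graph (areas below the axis count negative).
0–5 s: ½(11 + 10)(5) = 52.5 m
5–9 s: ½(10 + -2)(4) = 16 m
9–14 s: ½(-2 + 12)(5) = 25 m
14–18 s: ½(12 + -7)(4) = 10 m
Net displacement = 103.5 m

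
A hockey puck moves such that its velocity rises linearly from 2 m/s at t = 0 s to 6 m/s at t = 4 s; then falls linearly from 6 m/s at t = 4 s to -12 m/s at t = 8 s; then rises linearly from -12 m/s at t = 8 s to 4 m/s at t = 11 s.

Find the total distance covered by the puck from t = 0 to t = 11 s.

51 m

Total distance travelled is ∫|v| dt — sum the magnitudes of each area piece.
0–4 s: |½(2 + 6)(4)| = 16 m
4–8 s: v = 0 at t = 16/3 s; triangle areas 4 + 16 = 20 m
8–11 s: v = 0 at t = 10.25 s; triangle areas 13.5 + 1.5 = 15 m
Total distance = 51 m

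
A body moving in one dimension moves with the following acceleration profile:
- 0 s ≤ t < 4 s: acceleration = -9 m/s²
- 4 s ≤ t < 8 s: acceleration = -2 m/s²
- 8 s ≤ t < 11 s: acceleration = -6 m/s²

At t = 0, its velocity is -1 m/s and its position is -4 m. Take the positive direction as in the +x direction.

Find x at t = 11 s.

On each constant-a segment, Δv = aΔt and Δx = v₀Δt + ½aΔt²; chain segment to segment.
0–4 s: v starts -1 m/s; Δx = -1·4 + ½·-9·4² = -76 m; v ends -37 m/s.
4–8 s: v starts -37 m/s; Δx = -37·4 + ½·-2·4² = -164 m; v ends -45 m/s.
8–11 s: v starts -45 m/s; Δx = -45·3 + ½·-6·3² = -162 m; v ends -63 m/s.
x(11) = -4 + Σ Δx = -406 m.

-406 m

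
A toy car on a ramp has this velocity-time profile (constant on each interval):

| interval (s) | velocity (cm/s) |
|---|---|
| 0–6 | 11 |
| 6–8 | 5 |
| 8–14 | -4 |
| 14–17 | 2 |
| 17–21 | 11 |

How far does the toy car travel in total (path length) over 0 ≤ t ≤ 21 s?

Distance (not displacement) is the total path length: add the absolute areas under v-t.
0–6 s: |11| × 6 = 66 cm
6–8 s: |5| × 2 = 10 cm
8–14 s: |-4| × 6 = 24 cm
14–17 s: |2| × 3 = 6 cm
17–21 s: |11| × 4 = 44 cm
Total distance = 150 cm

150 cm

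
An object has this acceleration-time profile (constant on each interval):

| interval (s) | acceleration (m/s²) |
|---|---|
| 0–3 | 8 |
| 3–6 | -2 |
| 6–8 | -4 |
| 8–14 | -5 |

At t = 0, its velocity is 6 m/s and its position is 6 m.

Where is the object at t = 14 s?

187 m

On each constant-a segment, Δv = aΔt and Δx = v₀Δt + ½aΔt²; chain segment to segment.
0–3 s: v starts 6 m/s; Δx = 6·3 + ½·8·3² = 54 m; v ends 30 m/s.
3–6 s: v starts 30 m/s; Δx = 30·3 + ½·-2·3² = 81 m; v ends 24 m/s.
6–8 s: v starts 24 m/s; Δx = 24·2 + ½·-4·2² = 40 m; v ends 16 m/s.
8–14 s: v starts 16 m/s; Δx = 16·6 + ½·-5·6² = 6 m; v ends -14 m/s.
x(14) = 6 + Σ Δx = 187 m.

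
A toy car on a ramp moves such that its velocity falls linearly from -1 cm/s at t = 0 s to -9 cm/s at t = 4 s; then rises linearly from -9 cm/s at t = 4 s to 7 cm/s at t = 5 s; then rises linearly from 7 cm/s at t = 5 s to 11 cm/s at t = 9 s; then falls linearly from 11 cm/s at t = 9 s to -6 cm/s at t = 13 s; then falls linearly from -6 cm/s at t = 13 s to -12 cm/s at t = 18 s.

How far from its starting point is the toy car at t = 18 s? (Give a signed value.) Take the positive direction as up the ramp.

-20 cm

Displacement is the signed area under the v-t curve.
0–4 s: ½(-1 + -9)(4) = -20 cm
4–5 s: ½(-9 + 7)(1) = -1 cm
5–9 s: ½(7 + 11)(4) = 36 cm
9–13 s: ½(11 + -6)(4) = 10 cm
13–18 s: ½(-6 + -12)(5) = -45 cm
Net displacement = -20 cm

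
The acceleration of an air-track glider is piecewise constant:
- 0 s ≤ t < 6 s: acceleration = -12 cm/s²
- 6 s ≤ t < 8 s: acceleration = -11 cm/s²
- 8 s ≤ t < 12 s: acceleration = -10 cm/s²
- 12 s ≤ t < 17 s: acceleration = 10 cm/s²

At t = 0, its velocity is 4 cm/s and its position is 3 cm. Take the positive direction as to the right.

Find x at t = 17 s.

-1312 cm

On each constant-a segment, Δv = aΔt and Δx = v₀Δt + ½aΔt²; chain segment to segment.
0–6 s: v starts 4 cm/s; Δx = 4·6 + ½·-12·6² = -192 cm; v ends -68 cm/s.
6–8 s: v starts -68 cm/s; Δx = -68·2 + ½·-11·2² = -158 cm; v ends -90 cm/s.
8–12 s: v starts -90 cm/s; Δx = -90·4 + ½·-10·4² = -440 cm; v ends -130 cm/s.
12–17 s: v starts -130 cm/s; Δx = -130·5 + ½·10·5² = -525 cm; v ends -80 cm/s.
x(17) = 3 + Σ Δx = -1312 cm.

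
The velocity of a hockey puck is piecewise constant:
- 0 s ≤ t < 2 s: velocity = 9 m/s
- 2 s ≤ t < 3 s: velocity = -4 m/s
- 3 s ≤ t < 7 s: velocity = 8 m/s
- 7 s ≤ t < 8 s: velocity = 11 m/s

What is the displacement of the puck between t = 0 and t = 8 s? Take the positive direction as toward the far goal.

57 m

Displacement is the signed area under the v-t curve.
0–2 s: 9 × 2 = 18 m
2–3 s: -4 × 1 = -4 m
3–7 s: 8 × 4 = 32 m
7–8 s: 11 × 1 = 11 m
Net displacement = 57 m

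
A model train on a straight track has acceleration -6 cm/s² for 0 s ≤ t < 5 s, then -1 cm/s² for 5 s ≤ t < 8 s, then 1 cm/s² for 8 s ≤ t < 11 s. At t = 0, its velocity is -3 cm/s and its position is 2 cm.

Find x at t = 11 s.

-295 cm

On each constant-a segment, Δv = aΔt and Δx = v₀Δt + ½aΔt²; chain segment to segment.
0–5 s: v starts -3 cm/s; Δx = -3·5 + ½·-6·5² = -90 cm; v ends -33 cm/s.
5–8 s: v starts -33 cm/s; Δx = -33·3 + ½·-1·3² = -103.5 cm; v ends -36 cm/s.
8–11 s: v starts -36 cm/s; Δx = -36·3 + ½·1·3² = -103.5 cm; v ends -33 cm/s.
x(11) = 2 + Σ Δx = -295 cm.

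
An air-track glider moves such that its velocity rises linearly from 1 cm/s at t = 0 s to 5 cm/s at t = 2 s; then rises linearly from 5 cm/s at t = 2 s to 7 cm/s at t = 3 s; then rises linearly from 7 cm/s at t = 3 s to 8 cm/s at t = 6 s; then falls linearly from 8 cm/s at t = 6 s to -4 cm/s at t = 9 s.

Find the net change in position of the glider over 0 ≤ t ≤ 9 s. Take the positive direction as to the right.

40.5 cm

Net displacement equals the area under the velocity-time graph (areas below the axis count negative).
0–2 s: ½(1 + 5)(2) = 6 cm
2–3 s: ½(5 + 7)(1) = 6 cm
3–6 s: ½(7 + 8)(3) = 22.5 cm
6–9 s: ½(8 + -4)(3) = 6 cm
Net displacement = 40.5 cm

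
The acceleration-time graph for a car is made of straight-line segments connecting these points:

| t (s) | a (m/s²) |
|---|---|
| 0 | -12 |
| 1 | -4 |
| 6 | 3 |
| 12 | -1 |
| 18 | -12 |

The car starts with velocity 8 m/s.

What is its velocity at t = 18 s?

-35.5 m/s

Δv equals the area under the a-t graph; then v = v₀ + Δv.
0–1 s: ½(-12 + -4)(1) = -8 m/s
1–6 s: ½(-4 + 3)(5) = -2.5 m/s
6–12 s: ½(3 + -1)(6) = 6 m/s
12–18 s: ½(-1 + -12)(6) = -39 m/s
Δv = -43.5 m/s, so v(18) = 8 + (-43.5) = -35.5 m/s.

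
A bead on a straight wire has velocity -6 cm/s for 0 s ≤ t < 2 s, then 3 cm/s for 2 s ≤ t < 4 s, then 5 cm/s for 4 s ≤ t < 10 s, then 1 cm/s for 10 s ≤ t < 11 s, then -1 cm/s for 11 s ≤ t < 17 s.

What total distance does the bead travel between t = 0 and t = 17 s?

55 cm

Distance (not displacement) is the total path length: add the absolute areas under v-t.
0–2 s: |-6| × 2 = 12 cm
2–4 s: |3| × 2 = 6 cm
4–10 s: |5| × 6 = 30 cm
10–11 s: |1| × 1 = 1 cm
11–17 s: |-1| × 6 = 6 cm
Total distance = 55 cm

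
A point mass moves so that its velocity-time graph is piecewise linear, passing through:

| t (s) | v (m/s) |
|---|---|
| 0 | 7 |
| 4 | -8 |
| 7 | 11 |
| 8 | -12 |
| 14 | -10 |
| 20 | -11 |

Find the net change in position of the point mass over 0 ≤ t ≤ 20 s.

-127 m

Net displacement equals the area under the velocity-time graph (areas below the axis count negative).
0–4 s: ½(7 + -8)(4) = -2 m
4–7 s: ½(-8 + 11)(3) = 4.5 m
7–8 s: ½(11 + -12)(1) = -0.5 m
8–14 s: ½(-12 + -10)(6) = -66 m
14–20 s: ½(-10 + -11)(6) = -63 m
Net displacement = -127 m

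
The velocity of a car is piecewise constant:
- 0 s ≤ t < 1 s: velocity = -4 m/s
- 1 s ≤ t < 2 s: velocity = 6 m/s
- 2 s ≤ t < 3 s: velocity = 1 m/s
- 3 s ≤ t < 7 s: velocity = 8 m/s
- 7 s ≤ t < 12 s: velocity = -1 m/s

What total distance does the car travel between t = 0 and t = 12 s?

Distance (not displacement) is the total path length: add the absolute areas under v-t.
0–1 s: |-4| × 1 = 4 m
1–2 s: |6| × 1 = 6 m
2–3 s: |1| × 1 = 1 m
3–7 s: |8| × 4 = 32 m
7–12 s: |-1| × 5 = 5 m
Total distance = 48 m

48 m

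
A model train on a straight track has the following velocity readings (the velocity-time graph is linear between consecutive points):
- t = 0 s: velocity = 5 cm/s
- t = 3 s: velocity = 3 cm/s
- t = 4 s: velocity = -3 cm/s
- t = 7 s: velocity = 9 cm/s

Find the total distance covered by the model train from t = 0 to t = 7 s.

24.75 cm

Total distance travelled is ∫|v| dt — sum the magnitudes of each area piece.
0–3 s: |½(5 + 3)(3)| = 12 cm
3–4 s: v = 0 at t = 3.5 s; triangle areas 0.75 + 0.75 = 1.5 cm
4–7 s: v = 0 at t = 4.75 s; triangle areas 1.125 + 10.125 = 11.25 cm
Total distance = 24.75 cm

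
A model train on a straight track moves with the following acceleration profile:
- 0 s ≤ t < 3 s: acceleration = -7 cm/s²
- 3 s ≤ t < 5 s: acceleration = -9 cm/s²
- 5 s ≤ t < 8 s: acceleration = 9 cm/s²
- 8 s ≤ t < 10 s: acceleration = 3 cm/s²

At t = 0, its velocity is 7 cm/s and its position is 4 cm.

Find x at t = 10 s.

On each constant-a segment, Δv = aΔt and Δx = v₀Δt + ½aΔt²; chain segment to segment.
0–3 s: v starts 7 cm/s; Δx = 7·3 + ½·-7·3² = -10.5 cm; v ends -14 cm/s.
3–5 s: v starts -14 cm/s; Δx = -14·2 + ½·-9·2² = -46 cm; v ends -32 cm/s.
5–8 s: v starts -32 cm/s; Δx = -32·3 + ½·9·3² = -55.5 cm; v ends -5 cm/s.
8–10 s: v starts -5 cm/s; Δx = -5·2 + ½·3·2² = -4 cm; v ends 1 cm/s.
x(10) = 4 + Σ Δx = -112 cm.

-112 cm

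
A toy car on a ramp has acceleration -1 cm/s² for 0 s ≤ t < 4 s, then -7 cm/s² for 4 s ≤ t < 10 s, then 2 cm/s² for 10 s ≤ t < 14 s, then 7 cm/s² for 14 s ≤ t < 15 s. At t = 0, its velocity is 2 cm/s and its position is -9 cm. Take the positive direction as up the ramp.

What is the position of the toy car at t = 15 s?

-339.5 cm

On each constant-a segment, Δv = aΔt and Δx = v₀Δt + ½aΔt²; chain segment to segment.
0–4 s: v starts 2 cm/s; Δx = 2·4 + ½·-1·4² = 0 cm; v ends -2 cm/s.
4–10 s: v starts -2 cm/s; Δx = -2·6 + ½·-7·6² = -138 cm; v ends -44 cm/s.
10–14 s: v starts -44 cm/s; Δx = -44·4 + ½·2·4² = -160 cm; v ends -36 cm/s.
14–15 s: v starts -36 cm/s; Δx = -36·1 + ½·7·1² = -32.5 cm; v ends -29 cm/s.
x(15) = -9 + Σ Δx = -339.5 cm.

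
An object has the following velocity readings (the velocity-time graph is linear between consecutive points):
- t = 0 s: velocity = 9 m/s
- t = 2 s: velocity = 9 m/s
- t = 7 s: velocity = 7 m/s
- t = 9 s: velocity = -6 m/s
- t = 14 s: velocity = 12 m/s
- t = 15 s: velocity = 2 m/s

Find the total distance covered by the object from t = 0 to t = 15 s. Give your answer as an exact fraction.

1255/13 m

Distance (not displacement) is the total path length: add the absolute areas under v-t.
0–2 s: |9| × 2 = 18 m
2–7 s: |½(9 + 7)(5)| = 40 m
7–9 s: v = 0 at t = 105/13 s; triangle areas 49/13 + 36/13 = 85/13 m
9–14 s: v = 0 at t = 32/3 s; triangle areas 5 + 20 = 25 m
14–15 s: |½(12 + 2)(1)| = 7 m
Total distance = 1255/13 m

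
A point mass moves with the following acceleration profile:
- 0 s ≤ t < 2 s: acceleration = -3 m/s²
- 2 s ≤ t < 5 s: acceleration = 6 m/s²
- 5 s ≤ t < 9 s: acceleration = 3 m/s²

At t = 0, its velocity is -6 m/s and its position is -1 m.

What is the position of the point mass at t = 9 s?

20 m

On each constant-a segment, Δv = aΔt and Δx = v₀Δt + ½aΔt²; chain segment to segment.
0–2 s: v starts -6 m/s; Δx = -6·2 + ½·-3·2² = -18 m; v ends -12 m/s.
2–5 s: v starts -12 m/s; Δx = -12·3 + ½·6·3² = -9 m; v ends 6 m/s.
5–9 s: v starts 6 m/s; Δx = 6·4 + ½·3·4² = 48 m; v ends 18 m/s.
x(9) = -1 + Σ Δx = 20 m.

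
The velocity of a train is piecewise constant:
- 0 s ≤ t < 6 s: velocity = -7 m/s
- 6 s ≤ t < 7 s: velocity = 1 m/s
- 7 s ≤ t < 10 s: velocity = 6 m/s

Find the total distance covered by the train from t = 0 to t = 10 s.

Distance (not displacement) is the total path length: add the absolute areas under v-t.
0–6 s: |-7| × 6 = 42 m
6–7 s: |1| × 1 = 1 m
7–10 s: |6| × 3 = 18 m
Total distance = 61 m

61 m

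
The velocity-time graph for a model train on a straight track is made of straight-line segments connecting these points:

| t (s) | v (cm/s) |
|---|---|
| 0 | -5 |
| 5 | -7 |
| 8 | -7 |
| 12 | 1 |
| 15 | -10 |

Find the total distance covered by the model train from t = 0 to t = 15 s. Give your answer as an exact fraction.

850/11 cm

Distance (not displacement) is the total path length: add the absolute areas under v-t.
0–5 s: |½(-5 + -7)(5)| = 30 cm
5–8 s: |-7| × 3 = 21 cm
8–12 s: v = 0 at t = 11.5 s; triangle areas 12.25 + 0.25 = 12.5 cm
12–15 s: v = 0 at t = 135/11 s; triangle areas 3/22 + 150/11 = 303/22 cm
Total distance = 850/11 cm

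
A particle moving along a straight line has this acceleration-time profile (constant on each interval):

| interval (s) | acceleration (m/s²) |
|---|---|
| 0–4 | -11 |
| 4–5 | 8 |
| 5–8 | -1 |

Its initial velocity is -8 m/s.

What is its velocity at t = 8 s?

-47 m/s

Δv equals the area under the a-t graph; then v = v₀ + Δv.
0–4 s: -11 × 4 = -44 m/s
4–5 s: 8 × 1 = 8 m/s
5–8 s: -1 × 3 = -3 m/s
Δv = -39 m/s, so v(8) = -8 + (-39) = -47 m/s.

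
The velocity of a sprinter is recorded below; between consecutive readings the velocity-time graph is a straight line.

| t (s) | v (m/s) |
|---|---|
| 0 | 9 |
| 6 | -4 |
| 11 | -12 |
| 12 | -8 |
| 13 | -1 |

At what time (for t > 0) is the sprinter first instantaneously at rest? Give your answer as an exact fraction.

v changes sign on 0–6 s (from 9 to -4); the graph is linear there, so v = 0 at t = 0 + (-9)·(6 − 0)/(-4 − 9) = 54/13 s.

t = 54/13 s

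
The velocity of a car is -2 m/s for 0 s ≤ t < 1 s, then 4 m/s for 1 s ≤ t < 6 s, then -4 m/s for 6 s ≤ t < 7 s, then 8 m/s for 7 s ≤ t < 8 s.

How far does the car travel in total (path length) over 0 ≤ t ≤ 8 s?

34 m

Distance (not displacement) is the total path length: add the absolute areas under v-t.
0–1 s: |-2| × 1 = 2 m
1–6 s: |4| × 5 = 20 m
6–7 s: |-4| × 1 = 4 m
7–8 s: |8| × 1 = 8 m
Total distance = 34 m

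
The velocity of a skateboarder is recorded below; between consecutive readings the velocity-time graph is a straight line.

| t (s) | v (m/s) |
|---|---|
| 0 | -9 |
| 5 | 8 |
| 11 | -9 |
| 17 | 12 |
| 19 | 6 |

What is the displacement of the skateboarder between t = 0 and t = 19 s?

21.5 m

Displacement is the signed area under the v-t curve.
0–5 s: ½(-9 + 8)(5) = -2.5 m
5–11 s: ½(8 + -9)(6) = -3 m
11–17 s: ½(-9 + 12)(6) = 9 m
17–19 s: ½(12 + 6)(2) = 18 m
Net displacement = 21.5 m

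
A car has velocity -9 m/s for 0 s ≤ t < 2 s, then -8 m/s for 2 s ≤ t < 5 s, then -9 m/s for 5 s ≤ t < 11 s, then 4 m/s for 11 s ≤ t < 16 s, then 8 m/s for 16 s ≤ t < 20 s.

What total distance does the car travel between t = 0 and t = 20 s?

Total distance travelled is ∫|v| dt — sum the magnitudes of each area piece.
0–2 s: |-9| × 2 = 18 m
2–5 s: |-8| × 3 = 24 m
5–11 s: |-9| × 6 = 54 m
11–16 s: |4| × 5 = 20 m
16–20 s: |8| × 4 = 32 m
Total distance = 148 m

148 m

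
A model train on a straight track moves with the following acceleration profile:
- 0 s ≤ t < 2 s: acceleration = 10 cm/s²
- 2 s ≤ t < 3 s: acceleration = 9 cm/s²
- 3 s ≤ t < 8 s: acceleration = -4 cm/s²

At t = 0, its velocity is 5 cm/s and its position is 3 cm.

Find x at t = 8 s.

182.5 cm

On each constant-a segment, Δv = aΔt and Δx = v₀Δt + ½aΔt²; chain segment to segment.
0–2 s: v starts 5 cm/s; Δx = 5·2 + ½·10·2² = 30 cm; v ends 25 cm/s.
2–3 s: v starts 25 cm/s; Δx = 25·1 + ½·9·1² = 29.5 cm; v ends 34 cm/s.
3–8 s: v starts 34 cm/s; Δx = 34·5 + ½·-4·5² = 120 cm; v ends 14 cm/s.
x(8) = 3 + Σ Δx = 182.5 cm.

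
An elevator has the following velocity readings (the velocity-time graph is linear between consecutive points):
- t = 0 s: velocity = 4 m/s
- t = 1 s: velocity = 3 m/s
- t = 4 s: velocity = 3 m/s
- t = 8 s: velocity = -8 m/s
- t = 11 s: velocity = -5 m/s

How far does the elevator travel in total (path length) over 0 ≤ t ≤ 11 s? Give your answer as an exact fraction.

498/11 m

Total distance travelled is ∫|v| dt — sum the magnitudes of each area piece.
0–1 s: |½(4 + 3)(1)| = 3.5 m
1–4 s: |3| × 3 = 9 m
4–8 s: v = 0 at t = 56/11 s; triangle areas 18/11 + 128/11 = 146/11 m
8–11 s: |½(-8 + -5)(3)| = 19.5 m
Total distance = 498/11 m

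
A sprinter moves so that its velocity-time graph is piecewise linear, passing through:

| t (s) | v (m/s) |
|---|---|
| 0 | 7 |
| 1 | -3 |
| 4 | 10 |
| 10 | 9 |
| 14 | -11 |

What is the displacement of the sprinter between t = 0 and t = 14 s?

Net displacement equals the area under the velocity-time graph (areas below the axis count negative).
0–1 s: ½(7 + -3)(1) = 2 m
1–4 s: ½(-3 + 10)(3) = 10.5 m
4–10 s: ½(10 + 9)(6) = 57 m
10–14 s: ½(9 + -11)(4) = -4 m
Net displacement = 65.5 m

65.5 m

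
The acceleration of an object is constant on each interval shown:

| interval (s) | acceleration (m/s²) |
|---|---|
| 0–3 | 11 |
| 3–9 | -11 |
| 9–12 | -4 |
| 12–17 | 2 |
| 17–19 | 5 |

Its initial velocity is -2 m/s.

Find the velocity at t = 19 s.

-27 m/s

Δv equals the area under the a-t graph; then v = v₀ + Δv.
0–3 s: 11 × 3 = 33 m/s
3–9 s: -11 × 6 = -66 m/s
9–12 s: -4 × 3 = -12 m/s
12–17 s: 2 × 5 = 10 m/s
17–19 s: 5 × 2 = 10 m/s
Δv = -25 m/s, so v(19) = -2 + (-25) = -27 m/s.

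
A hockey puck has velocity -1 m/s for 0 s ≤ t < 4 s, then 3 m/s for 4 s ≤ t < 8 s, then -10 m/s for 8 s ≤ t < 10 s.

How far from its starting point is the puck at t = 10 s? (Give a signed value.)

-12 m

Net displacement equals the area under the velocity-time graph (areas below the axis count negative).
0–4 s: -1 × 4 = -4 m
4–8 s: 3 × 4 = 12 m
8–10 s: -10 × 2 = -20 m
Net displacement = -12 m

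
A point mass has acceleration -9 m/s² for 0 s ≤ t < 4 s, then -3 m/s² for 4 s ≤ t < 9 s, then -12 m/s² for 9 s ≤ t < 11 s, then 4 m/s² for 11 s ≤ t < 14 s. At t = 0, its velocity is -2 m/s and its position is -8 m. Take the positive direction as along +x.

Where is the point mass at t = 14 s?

-658.5 m

On each constant-a segment, Δv = aΔt and Δx = v₀Δt + ½aΔt²; chain segment to segment.
0–4 s: v starts -2 m/s; Δx = -2·4 + ½·-9·4² = -80 m; v ends -38 m/s.
4–9 s: v starts -38 m/s; Δx = -38·5 + ½·-3·5² = -227.5 m; v ends -53 m/s.
9–11 s: v starts -53 m/s; Δx = -53·2 + ½·-12·2² = -130 m; v ends -77 m/s.
11–14 s: v starts -77 m/s; Δx = -77·3 + ½·4·3² = -213 m; v ends -65 m/s.
x(14) = -8 + Σ Δx = -658.5 m.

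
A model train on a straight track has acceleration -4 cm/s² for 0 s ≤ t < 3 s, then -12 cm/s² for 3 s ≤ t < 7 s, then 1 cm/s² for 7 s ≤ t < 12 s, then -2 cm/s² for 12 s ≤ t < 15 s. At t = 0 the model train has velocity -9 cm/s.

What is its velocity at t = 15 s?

Δv equals the area under the a-t graph; then v = v₀ + Δv.
0–3 s: -4 × 3 = -12 cm/s
3–7 s: -12 × 4 = -48 cm/s
7–12 s: 1 × 5 = 5 cm/s
12–15 s: -2 × 3 = -6 cm/s
Δv = -61 cm/s, so v(15) = -9 + (-61) = -70 cm/s.

-70 cm/s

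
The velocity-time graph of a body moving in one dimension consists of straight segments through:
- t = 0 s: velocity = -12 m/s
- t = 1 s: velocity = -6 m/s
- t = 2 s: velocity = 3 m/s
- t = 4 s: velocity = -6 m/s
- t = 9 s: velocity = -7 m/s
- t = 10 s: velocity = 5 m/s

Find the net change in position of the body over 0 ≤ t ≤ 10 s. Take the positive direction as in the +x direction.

Displacement is the signed area under the v-t curve.
0–1 s: ½(-12 + -6)(1) = -9 m
1–2 s: ½(-6 + 3)(1) = -1.5 m
2–4 s: ½(3 + -6)(2) = -3 m
4–9 s: ½(-6 + -7)(5) = -32.5 m
9–10 s: ½(-7 + 5)(1) = -1 m
Net displacement = -47 m

-47 m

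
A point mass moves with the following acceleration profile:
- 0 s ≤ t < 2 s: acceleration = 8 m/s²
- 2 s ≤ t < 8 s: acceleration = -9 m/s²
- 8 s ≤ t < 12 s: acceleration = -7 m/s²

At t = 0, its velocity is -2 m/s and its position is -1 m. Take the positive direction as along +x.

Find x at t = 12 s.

On each constant-a segment, Δv = aΔt and Δx = v₀Δt + ½aΔt²; chain segment to segment.
0–2 s: v starts -2 m/s; Δx = -2·2 + ½·8·2² = 12 m; v ends 14 m/s.
2–8 s: v starts 14 m/s; Δx = 14·6 + ½·-9·6² = -78 m; v ends -40 m/s.
8–12 s: v starts -40 m/s; Δx = -40·4 + ½·-7·4² = -216 m; v ends -68 m/s.
x(12) = -1 + Σ Δx = -283 m.

-283 m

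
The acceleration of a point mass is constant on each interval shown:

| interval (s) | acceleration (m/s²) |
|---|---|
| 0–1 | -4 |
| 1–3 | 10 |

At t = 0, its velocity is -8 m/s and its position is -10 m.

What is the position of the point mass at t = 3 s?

-24 m

On each constant-a segment, Δv = aΔt and Δx = v₀Δt + ½aΔt²; chain segment to segment.
0–1 s: v starts -8 m/s; Δx = -8·1 + ½·-4·1² = -10 m; v ends -12 m/s.
1–3 s: v starts -12 m/s; Δx = -12·2 + ½·10·2² = -4 m; v ends 8 m/s.
x(3) = -10 + Σ Δx = -24 m.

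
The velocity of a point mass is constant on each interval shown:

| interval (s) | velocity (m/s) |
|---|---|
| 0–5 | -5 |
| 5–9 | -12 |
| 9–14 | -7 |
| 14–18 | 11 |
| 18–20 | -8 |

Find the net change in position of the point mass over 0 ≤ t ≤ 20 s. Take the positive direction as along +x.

-80 m

Displacement is the signed area under the v-t curve.
0–5 s: -5 × 5 = -25 m
5–9 s: -12 × 4 = -48 m
9–14 s: -7 × 5 = -35 m
14–18 s: 11 × 4 = 44 m
18–20 s: -8 × 2 = -16 m
Net displacement = -80 m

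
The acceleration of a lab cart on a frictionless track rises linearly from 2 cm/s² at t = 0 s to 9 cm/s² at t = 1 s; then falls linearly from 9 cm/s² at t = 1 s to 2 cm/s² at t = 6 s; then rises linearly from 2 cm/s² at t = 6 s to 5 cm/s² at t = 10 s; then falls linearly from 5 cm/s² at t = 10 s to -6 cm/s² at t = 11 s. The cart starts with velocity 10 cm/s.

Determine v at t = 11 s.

Δv equals the area under the a-t graph; then v = v₀ + Δv.
0–1 s: ½(2 + 9)(1) = 5.5 cm/s
1–6 s: ½(9 + 2)(5) = 27.5 cm/s
6–10 s: ½(2 + 5)(4) = 14 cm/s
10–11 s: ½(5 + -6)(1) = -0.5 cm/s
Δv = 46.5 cm/s, so v(11) = 10 + (46.5) = 56.5 cm/s.

56.5 cm/s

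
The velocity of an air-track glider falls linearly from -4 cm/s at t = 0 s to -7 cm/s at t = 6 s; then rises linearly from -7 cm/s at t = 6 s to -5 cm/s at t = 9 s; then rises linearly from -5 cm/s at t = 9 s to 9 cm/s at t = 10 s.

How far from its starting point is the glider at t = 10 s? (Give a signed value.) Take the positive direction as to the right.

Displacement is the signed area under the v-t curve.
0–6 s: ½(-4 + -7)(6) = -33 cm
6–9 s: ½(-7 + -5)(3) = -18 cm
9–10 s: ½(-5 + 9)(1) = 2 cm
Net displacement = -49 cm

-49 cm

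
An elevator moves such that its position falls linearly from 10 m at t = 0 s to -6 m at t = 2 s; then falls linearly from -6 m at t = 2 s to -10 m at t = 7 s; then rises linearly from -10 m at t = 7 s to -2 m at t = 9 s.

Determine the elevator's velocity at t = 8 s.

Velocity is the slope of the x-t graph on 7–9 s: (-2 − -10)/(9 − 7) = 4 m/s.

4 m/s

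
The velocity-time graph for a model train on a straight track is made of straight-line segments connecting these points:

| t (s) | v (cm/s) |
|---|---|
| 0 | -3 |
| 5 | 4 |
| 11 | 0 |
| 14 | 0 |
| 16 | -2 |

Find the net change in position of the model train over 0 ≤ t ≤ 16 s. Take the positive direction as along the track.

Net displacement equals the area under the velocity-time graph (areas below the axis count negative).
0–5 s: ½(-3 + 4)(5) = 2.5 cm
5–11 s: ½(4 + 0)(6) = 12 cm
11–14 s: 0 × 3 = 0 cm
14–16 s: ½(0 + -2)(2) = -2 cm
Net displacement = 12.5 cm

12.5 cm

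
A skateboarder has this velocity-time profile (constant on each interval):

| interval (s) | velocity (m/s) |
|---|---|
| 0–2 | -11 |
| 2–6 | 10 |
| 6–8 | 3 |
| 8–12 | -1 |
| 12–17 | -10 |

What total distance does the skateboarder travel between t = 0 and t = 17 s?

Total distance travelled is ∫|v| dt — sum the magnitudes of each area piece.
0–2 s: |-11| × 2 = 22 m
2–6 s: |10| × 4 = 40 m
6–8 s: |3| × 2 = 6 m
8–12 s: |-1| × 4 = 4 m
12–17 s: |-10| × 5 = 50 m
Total distance = 122 m

122 m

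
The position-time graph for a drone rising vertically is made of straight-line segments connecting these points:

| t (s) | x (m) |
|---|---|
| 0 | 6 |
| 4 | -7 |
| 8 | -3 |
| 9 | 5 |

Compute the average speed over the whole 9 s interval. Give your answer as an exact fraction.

Average speed = (total path length)/(elapsed time); on a piecewise-linear x-t graph the path length is Σ|Δx|.
0–4 s: |Δx| = |-7 − 6| = 13 m
4–8 s: |Δx| = |-3 − -7| = 4 m
8–9 s: |Δx| = |5 − -3| = 8 m
Total path = 25 m; average speed = 25/9 = 25/9 m/s.

25/9 m/s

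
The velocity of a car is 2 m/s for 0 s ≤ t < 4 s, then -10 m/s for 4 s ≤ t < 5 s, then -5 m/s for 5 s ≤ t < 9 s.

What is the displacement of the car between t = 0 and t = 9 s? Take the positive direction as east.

-22 m

Net displacement equals the area under the velocity-time graph (areas below the axis count negative).
0–4 s: 2 × 4 = 8 m
4–5 s: -10 × 1 = -10 m
5–9 s: -5 × 4 = -20 m
Net displacement = -22 m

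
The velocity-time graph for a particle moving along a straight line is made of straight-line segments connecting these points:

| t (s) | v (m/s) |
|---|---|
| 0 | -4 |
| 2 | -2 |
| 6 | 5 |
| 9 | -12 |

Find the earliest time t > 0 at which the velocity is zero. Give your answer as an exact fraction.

v changes sign on 2–6 s (from -2 to 5); the graph is linear there, so v = 0 at t = 2 + (2)·(6 − 2)/(5 − -2) = 22/7 s.

t = 22/7 s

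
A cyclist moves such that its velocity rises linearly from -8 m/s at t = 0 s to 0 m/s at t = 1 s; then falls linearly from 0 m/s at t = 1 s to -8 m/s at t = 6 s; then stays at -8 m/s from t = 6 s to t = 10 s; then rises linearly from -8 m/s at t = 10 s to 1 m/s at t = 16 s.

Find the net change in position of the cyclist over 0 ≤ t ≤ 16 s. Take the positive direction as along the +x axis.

-77 m

Displacement is the signed area under the v-t curve.
0–1 s: ½(-8 + 0)(1) = -4 m
1–6 s: ½(0 + -8)(5) = -20 m
6–10 s: -8 × 4 = -32 m
10–16 s: ½(-8 + 1)(6) = -21 m
Net displacement = -77 m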